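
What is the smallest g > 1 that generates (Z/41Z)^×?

6

φ(41) = 41 − 1 = 40 = 2^3 · 5.
Test candidates g = 2, 3, … against the prime factors q ∈ {2, 5} of φ(41): g is a generator iff g^(40/q) ≢ 1 for every such q.
g = 2: 2^20 ≡ 1 — hits 1, so not a primitive root.
g = 3: 3^20 ≡ 40; 3^8 ≡ 1 — hits 1, so not a primitive root.
g = 4: 4^20 ≡ 1 — hits 1, so not a primitive root.
g = 5: 5^20 ≡ 1 — hits 1, so not a primitive root.
g = 6: 6^20 ≡ 40; 6^8 ≡ 10 — none is 1, so 6 is a primitive root.
So 6 is the smallest generator of (Z/41Z)^×.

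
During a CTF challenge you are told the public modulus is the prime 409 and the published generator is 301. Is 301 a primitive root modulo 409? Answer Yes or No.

φ(409) = 409 − 1 = 408 = 2^3 · 3 · 17.
Test 301^(408/q) mod 409 for each prime factor q of 408:
301^204 ≡ 1 (mod 409)  [q = 2: ≡ 1 ✗]
301^136 ≡ 53 (mod 409)  [q = 3: ≢ 1 ✓]
301^24 ≡ 36 (mod 409)  [q = 17: ≢ 1 ✓]
The check at q = 2 fails, so 301 generates a proper subgroup.

No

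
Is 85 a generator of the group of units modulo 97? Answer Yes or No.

No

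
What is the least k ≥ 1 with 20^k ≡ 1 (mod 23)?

The order of 20 must divide φ(23) = 23 − 1 = 22 = 2 · 11.
Divisors of 22: 1, 2, 11, 22.
Evaluate successive powers at the divisors of 22:
20^1 ≡ 20 (mod 23)
20^2 ≡ 9 (mod 23)
20^11 ≡ 22 (mod 23)
20^22 ≡ 1 (mod 23) ✓
Hence ord(20) = 22.

22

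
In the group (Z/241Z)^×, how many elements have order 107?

φ(241) = 241 − 1 = 240 = 2^4 · 3 · 5.
In a cyclic group of order 240, there are φ(d) elements of order d for each divisor d of 240, and zero for non-divisors.
Since 107 ∤ 240, the count is 0.

0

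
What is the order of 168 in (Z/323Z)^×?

72

By Lagrange's theorem, ord_323(168) divides φ(323) = φ(17·19) = (17−1)·(19−1) = 16·18 = 288 = 2^5 · 3^2.
Divisors of 288: 1, 2, 3, 4, 6, 8, 9, 12, 16, 18, 24, 32, 36, 48, 72, 96, 144, 288.
Test each divisor d:
168^1 ≡ 168 (mod 323)
168^2 ≡ 123 (mod 323)
168^3 ≡ 315 (mod 323)
168^4 ≡ 271 (mod 323)
168^6 ≡ 64 (mod 323)
168^8 ≡ 120 (mod 323)
168^9 ≡ 134 (mod 323)
168^12 ≡ 220 (mod 323)
168^16 ≡ 188 (mod 323)
168^18 ≡ 191 (mod 323)
168^24 ≡ 273 (mod 323)
168^32 ≡ 137 (mod 323)
168^36 ≡ 305 (mod 323)
168^48 ≡ 239 (mod 323)
168^72 ≡ 1 (mod 323) ✓
So ord_323(168) = 72.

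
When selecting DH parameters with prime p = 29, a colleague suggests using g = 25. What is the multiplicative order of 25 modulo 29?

7

The order of 25 must divide φ(29) = 29 − 1 = 28 = 2^2 · 7.
Divisors of 28: 1, 2, 4, 7, 14, 28.
Check 25^d mod 29 for each divisor in increasing order:
25^1 ≡ 25 (mod 29)
25^2 ≡ 16 (mod 29)
25^4 ≡ 24 (mod 29)
25^7 ≡ 1 (mod 29) ✓
Hence ord(25) = 7.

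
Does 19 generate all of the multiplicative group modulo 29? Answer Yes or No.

Yes

φ(29) = 29 − 1 = 28 = 2^2 · 7.
It suffices to check that the order of 19 is not a proper divisor of 28: compute 19^(28/q) for q ∈ {2, 7}.
19^14 ≡ 28 (mod 29)  [q = 2: ≢ 1 ✓]
19^4 ≡ 24 (mod 29)  [q = 7: ≢ 1 ✓]
Every test exponent gives a nontrivial residue, hence 19 generates the full group.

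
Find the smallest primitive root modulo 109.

6

φ(109) = 109 − 1 = 108 = 2^2 · 3^3.
Test candidates g = 2, 3, … against the prime factors q ∈ {2, 3} of φ(109): g is a generator iff g^(108/q) ≢ 1 for every such q.
g = 2: 2^54 ≡ 108; 2^36 ≡ 1 — hits 1, so not a primitive root.
g = 3: 3^54 ≡ 1 — hits 1, so not a primitive root.
g = 4: 4^54 ≡ 1 — hits 1, so not a primitive root.
g = 5: 5^54 ≡ 1 — hits 1, so not a primitive root.
g = 6: 6^54 ≡ 108; 6^36 ≡ 63 — none is 1, so 6 is a primitive root.
The smallest primitive root modulo 109 is 6.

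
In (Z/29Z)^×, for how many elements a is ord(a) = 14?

φ(29) = 29 − 1 = 28 = 2^2 · 7.
Since (Z/29Z)^× is cyclic of order 28, the number of elements of order d is φ(d) when d | 28 and 0 otherwise.
14 = 2 · 7 divides 28, and φ(14) = 6.

6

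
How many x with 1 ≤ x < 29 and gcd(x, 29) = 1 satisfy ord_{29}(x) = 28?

12

φ(29) = 29 − 1 = 28 = 2^2 · 7.
(Z/29Z)^× is cyclic (|G| = 28); a cyclic group of order m has exactly φ(d) elements of each order d | m, and none otherwise.
28 = 2^2 · 7 divides 28, and φ(28) = 12.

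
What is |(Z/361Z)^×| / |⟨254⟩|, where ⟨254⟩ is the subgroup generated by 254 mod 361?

6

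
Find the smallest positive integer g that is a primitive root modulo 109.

φ(109) = 109 − 1 = 108 = 2^2 · 3^3.
Test candidates g = 2, 3, … against the prime factors q ∈ {2, 3} of φ(109): g is a generator iff g^(108/q) ≢ 1 for every such q.
g = 2: 2^54 ≡ 108; 2^36 ≡ 1 — hits 1, so not a primitive root.
g = 3: 3^54 ≡ 1 — hits 1, so not a primitive root.
g = 4: 4^54 ≡ 1 — hits 1, so not a primitive root.
g = 5: 5^54 ≡ 1 — hits 1, so not a primitive root.
g = 6: 6^54 ≡ 108; 6^36 ≡ 63 — none is 1, so 6 is a primitive root.
The smallest primitive root modulo 109 is 6.

6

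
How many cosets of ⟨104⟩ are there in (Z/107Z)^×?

1

ord(104) | φ(107) = 107 − 1 = 106 = 2 · 53.
Divisors of 106: 1, 2, 53, 106.
Evaluate successive powers at the divisors of 106:
104^1 ≡ 104 (mod 107)
104^2 ≡ 9 (mod 107)
104^53 ≡ 106 (mod 107)
104^106 ≡ 1 (mod 107) ✓
So ord_107(104) = 106, hence |⟨104⟩| = 106.
[(Z/107Z)^× : ⟨104⟩] = 106/106 = 1.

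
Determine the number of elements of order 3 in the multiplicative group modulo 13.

2

φ(13) = 13 − 1 = 12 = 2^2 · 3.
In a cyclic group of order 12, there are φ(d) elements of order d for each divisor d of 12, and zero for non-divisors.
3 | 12, and φ(3) = 3 − 1 = 2.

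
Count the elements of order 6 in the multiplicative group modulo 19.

φ(19) = 19 − 1 = 18 = 2 · 3^2.
(Z/19Z)^× is cyclic (|G| = 18); a cyclic group of order m has exactly φ(d) elements of each order d | m, and none otherwise.
6 = 2 · 3 divides 18, and φ(6) = 2.

2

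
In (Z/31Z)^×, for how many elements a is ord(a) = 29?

0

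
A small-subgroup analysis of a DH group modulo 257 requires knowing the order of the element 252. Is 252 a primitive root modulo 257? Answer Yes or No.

Yes

φ(257) = 257 − 1 = 256 = 2^8.
It suffices to check that the order of 252 is not a proper divisor of 256: compute 252^(256/q) for q ∈ {2}.
252^128 ≡ 256 (mod 257)  [q = 2: ≢ 1 ✓]
Every test exponent gives a nontrivial residue, hence 252 generates the full group.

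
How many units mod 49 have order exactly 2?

φ(49) = φ(7^2) = 7·(7−1) = 42 = 2 · 3 · 7.
(Z/49Z)^× is cyclic (|G| = 42); a cyclic group of order m has exactly φ(d) elements of each order d | m, and none otherwise.
2 | 42, and φ(2) = 2 − 1 = 1.

1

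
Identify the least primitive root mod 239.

φ(239) = 239 − 1 = 238 = 2 · 7 · 17.
g is a primitive root iff g^(238/q) ≢ 1 (mod 239) for each prime q ∈ {2, 7, 17}.
g = 2: 2^119 ≡ 1 — hits 1, so not a primitive root.
g = 3: 3^119 ≡ 1 — hits 1, so not a primitive root.
g = 4: 4^119 ≡ 1 — hits 1, so not a primitive root.
g = 5: 5^119 ≡ 1 — hits 1, so not a primitive root.
g = 6: 6^119 ≡ 1 — hits 1, so not a primitive root.
g = 7: 7^119 ≡ 238; 7^34 ≡ 24; 7^14 ≡ 211 — none is 1, so 7 is a primitive root.
So 7 is the smallest generator of (Z/239Z)^×.

7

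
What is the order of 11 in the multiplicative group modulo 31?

30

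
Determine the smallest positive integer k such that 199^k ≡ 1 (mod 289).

272

Since 199 ∈ (Z/289Z)^×, its order divides φ(289) = φ(17^2) = 17·(17−1) = 272 = 2^4 · 17.
Divisors of 272: 1, 2, 4, 8, 16, 17, 34, 68, 136, 272.
Compute 199^d (mod 289) for the divisors d until we hit 1:
199^1 ≡ 199
199^2 ≡ 8
199^4 ≡ 64
199^8 ≡ 50
199^16 ≡ 188
199^17 ≡ 131
199^34 ≡ 110
199^68 ≡ 251
199^136 ≡ 288
199^272 ≡ 1
Therefore the multiplicative order of 199 modulo 289 is 272.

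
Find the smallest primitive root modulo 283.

3

φ(283) = 283 − 1 = 282 = 2 · 3 · 47.
Test candidates g = 2, 3, … against the prime factors q ∈ {2, 3, 47} of φ(283): g is a generator iff g^(282/q) ≢ 1 for every such q.
g = 2: 2^141 ≡ 282; 2^94 ≡ 1 — hits 1, so not a primitive root.
g = 3: 3^141 ≡ 282; 3^94 ≡ 238; 3^6 ≡ 163 — none is 1, so 3 is a primitive root.
The smallest primitive root modulo 283 is 3.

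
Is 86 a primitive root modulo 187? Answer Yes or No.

No

187 = 11 · 17 is a product of two distinct odd primes, so (Z/187Z)^× ≅ (Z/11Z)^× × (Z/17Z)^× is not cyclic.
No primitive root modulo 187 exists; in particular 86 is not one.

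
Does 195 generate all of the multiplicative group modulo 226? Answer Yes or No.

φ(226) = φ(2)·φ(113) = 1·112 = 112 = 2^4 · 7.
195 is a primitive root mod 226 iff 195^(φ(226)/q) ≢ 1 for every prime q | φ(226), i.e. q ∈ {2, 7}.
195^56 ≡ 1 (mod 226)  [q = 2: ≡ 1 ✗]
195^16 ≡ 49 (mod 226)  [q = 7: ≢ 1 ✓]
Since 195^56 ≡ 1, the order of 195 divides 56 < 112, so 195 is not a primitive root.

No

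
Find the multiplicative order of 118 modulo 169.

13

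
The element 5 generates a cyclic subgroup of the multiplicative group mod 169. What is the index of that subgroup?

3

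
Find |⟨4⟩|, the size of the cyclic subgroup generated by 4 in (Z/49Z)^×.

21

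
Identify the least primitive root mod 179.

φ(179) = 179 − 1 = 178 = 2 · 89.
Test candidates g = 2, 3, … against the prime factors q ∈ {2, 89} of φ(179): g is a generator iff g^(178/q) ≢ 1 for every such q.
g = 2: 2^89 ≡ 178; 2^2 ≡ 4 — none is 1, so 2 is a primitive root.
The smallest primitive root modulo 179 is 2.

2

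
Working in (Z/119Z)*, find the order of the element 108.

The order of 108 must divide φ(119) = φ(7·17) = (7−1)·(17−1) = 6·16 = 96 = 2^5 · 3.
Divisors of 96: 1, 2, 3, 4, 6, 8, 12, 16, 24, 32, 48, 96.
Check 108^d mod 119 for each divisor in increasing order:
108^1 ≡ 108 (mod 119)
108^2 ≡ 2 (mod 119)
108^3 ≡ 97 (mod 119)
108^4 ≡ 4 (mod 119)
108^6 ≡ 8 (mod 119)
108^8 ≡ 16 (mod 119)
108^12 ≡ 64 (mod 119)
108^16 ≡ 18 (mod 119)
108^24 ≡ 50 (mod 119)
108^32 ≡ 86 (mod 119)
108^48 ≡ 1 (mod 119) ✓
So ord_119(108) = 48.

48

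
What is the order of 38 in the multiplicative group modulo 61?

20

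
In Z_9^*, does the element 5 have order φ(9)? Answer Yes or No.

Yes

φ(9) = φ(3^2) = 3·(3−1) = 6 = 2 · 3.
5 is a primitive root mod 9 iff 5^(φ(9)/q) ≢ 1 for every prime q | φ(9), i.e. q ∈ {2, 3}.
5^3 ≡ 8 (mod 9)  [q = 2: ≢ 1 ✓]
5^2 ≡ 7 (mod 9)  [q = 3: ≢ 1 ✓]
Every test exponent gives a nontrivial residue, hence 5 generates the full group.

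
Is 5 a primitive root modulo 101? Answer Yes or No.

No

φ(101) = 101 − 1 = 100 = 2^2 · 5^2.
5 is a primitive root mod 101 iff 5^(φ(101)/q) ≢ 1 for every prime q | φ(101), i.e. q ∈ {2, 5}.
5^50 ≡ 1 (mod 101)  [q = 2: ≡ 1 ✗]
5^20 ≡ 84 (mod 101)  [q = 5: ≢ 1 ✓]
5^50 ≡ 1 shows ord(5) | 50, strictly less than φ(101); not a primitive root.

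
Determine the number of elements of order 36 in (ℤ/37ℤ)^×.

12

φ(37) = 37 − 1 = 36 = 2^2 · 3^2.
In a cyclic group of order 36, there are φ(d) elements of order d for each divisor d of 36, and zero for non-divisors.
36 = 2^2 · 3^2 divides 36, and φ(36) = 12.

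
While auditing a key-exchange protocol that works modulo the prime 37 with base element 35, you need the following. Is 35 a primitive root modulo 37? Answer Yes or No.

Yes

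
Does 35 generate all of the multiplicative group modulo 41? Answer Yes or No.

φ(41) = 41 − 1 = 40 = 2^3 · 5.
Test 35^(40/q) mod 41 for each prime factor q of 40:
35^20 ≡ 40 (mod 41)  [q = 2: ≢ 1 ✓]
35^8 ≡ 10 (mod 41)  [q = 5: ≢ 1 ✓]
All checks pass, so 35 has order 40 and is a primitive root modulo 41.

Yes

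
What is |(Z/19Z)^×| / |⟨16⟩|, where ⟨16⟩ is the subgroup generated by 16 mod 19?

2

By Lagrange's theorem, ord_19(16) divides φ(19) = 19 − 1 = 18 = 2 · 3^2.
Divisors of 18: 1, 2, 3, 6, 9, 18.
Check 16^d mod 19 for each divisor in increasing order:
16^1 ≡ 16 (mod 19)
16^2 ≡ 9 (mod 19)
16^3 ≡ 11 (mod 19)
16^6 ≡ 7 (mod 19)
16^9 ≡ 1 (mod 19) ✓
The order of 16 is 9, so the subgroup it generates has 9 elements.
Index = |(Z/19Z)^×| / |⟨16⟩| = 18 / 9 = 2.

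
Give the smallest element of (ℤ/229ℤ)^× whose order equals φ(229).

φ(229) = 229 − 1 = 228 = 2^2 · 3 · 19.
g is a primitive root iff g^(228/q) ≢ 1 (mod 229) for each prime q ∈ {2, 3, 19}.
g = 2: 2^114 ≡ 228; 2^76 ≡ 1 — hits 1, so not a primitive root.
g = 3: 3^114 ≡ 1 — hits 1, so not a primitive root.
g = 4: 4^114 ≡ 1 — hits 1, so not a primitive root.
g = 5: 5^114 ≡ 1 — hits 1, so not a primitive root.
g = 6: 6^114 ≡ 228; 6^76 ≡ 134; 6^12 ≡ 165 — none is 1, so 6 is a primitive root.
So 6 is the smallest generator of (Z/229Z)^×.

6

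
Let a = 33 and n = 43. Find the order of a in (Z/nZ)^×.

Since 33 ∈ (Z/43Z)^×, its order divides φ(43) = 43 − 1 = 42 = 2 · 3 · 7.
Divisors of 42: 1, 2, 3, 6, 7, 14, 21, 42.
Compute 33^d (mod 43) for the divisors d until we hit 1:
33^1 ≡ 33 (mod 43)
33^2 ≡ 14 (mod 43)
33^3 ≡ 32 (mod 43)
33^6 ≡ 35 (mod 43)
33^7 ≡ 37 (mod 43)
33^14 ≡ 36 (mod 43)
33^21 ≡ 42 (mod 43)
33^42 ≡ 1 (mod 43) ✓
Therefore the multiplicative order of 33 modulo 43 is 42.

42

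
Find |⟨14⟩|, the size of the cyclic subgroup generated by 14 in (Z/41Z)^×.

8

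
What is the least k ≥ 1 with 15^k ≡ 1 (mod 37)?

ord(15) | φ(37) = 37 − 1 = 36 = 2^2 · 3^2.
Divisors of 36: 1, 2, 3, 4, 6, 9, 12, 18, 36.
Evaluate successive powers at the divisors of 36:
15^1 ≡ 15 (mod 37)
15^2 ≡ 3 (mod 37)
15^3 ≡ 8 (mod 37)
15^4 ≡ 9 (mod 37)
15^6 ≡ 27 (mod 37)
15^9 ≡ 31 (mod 37)
15^12 ≡ 26 (mod 37)
15^18 ≡ 36 (mod 37)
15^36 ≡ 1 (mod 37) ✓
So ord_37(15) = 36.

36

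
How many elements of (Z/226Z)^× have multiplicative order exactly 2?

φ(226) = φ(2)·φ(113) = 1·112 = 112 = 2^4 · 7.
Since (Z/226Z)^× is cyclic of order 112, the number of elements of order d is φ(d) when d | 112 and 0 otherwise.
2 | 112, and φ(2) = 2 − 1 = 1.

1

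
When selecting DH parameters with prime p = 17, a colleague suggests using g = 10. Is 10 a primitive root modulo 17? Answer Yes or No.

φ(17) = 17 − 1 = 16 = 2^4.
It suffices to check that the order of 10 is not a proper divisor of 16: compute 10^(16/q) for q ∈ {2}.
10^8 ≡ 16 (mod 17)  [q = 2: ≢ 1 ✓]
None equal 1, so ord_17(10) = 16: 10 is a primitive root.

Yes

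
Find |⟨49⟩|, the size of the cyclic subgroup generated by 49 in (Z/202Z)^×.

50

By Lagrange's theorem, ord_202(49) divides φ(202) = φ(2)·φ(101) = 1·100 = 100 = 2^2 · 5^2.
Divisors of 100: 1, 2, 4, 5, 10, 20, 25, 50, 100.
Evaluate successive powers at the divisors of 100:
49^1 ≡ 49 (mod 202)
49^2 ≡ 179 (mod 202)
49^4 ≡ 125 (mod 202)
49^5 ≡ 65 (mod 202)
49^10 ≡ 185 (mod 202)
49^20 ≡ 87 (mod 202)
49^25 ≡ 201 (mod 202)
49^50 ≡ 1 (mod 202) ✓
The smallest such exponent is 50, so the order of 49 is 50.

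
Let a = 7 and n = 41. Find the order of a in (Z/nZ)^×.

40

ord(7) | φ(41) = 41 − 1 = 40 = 2^3 · 5.
Divisors of 40: 1, 2, 4, 5, 8, 10, 20, 40.
Evaluate successive powers at the divisors of 40:
7^1 ≡ 7 (mod 41)
7^2 ≡ 8 (mod 41)
7^4 ≡ 23 (mod 41)
7^5 ≡ 38 (mod 41)
7^8 ≡ 37 (mod 41)
7^10 ≡ 9 (mod 41)
7^20 ≡ 40 (mod 41)
7^40 ≡ 1 (mod 41) ✓
Therefore the multiplicative order of 7 modulo 41 is 40.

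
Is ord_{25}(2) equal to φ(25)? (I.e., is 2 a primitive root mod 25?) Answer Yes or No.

φ(25) = φ(5^2) = 5·(5−1) = 20 = 2^2 · 5.
Test 2^(20/q) mod 25 for each prime factor q of 20:
2^10 ≡ 24 (mod 25)  [q = 2: ≢ 1 ✓]
2^4 ≡ 16 (mod 25)  [q = 5: ≢ 1 ✓]
Every test exponent gives a nontrivial residue, hence 2 generates the full group.

Yes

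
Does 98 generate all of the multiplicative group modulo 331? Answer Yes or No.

φ(331) = 331 − 1 = 330 = 2 · 3 · 5 · 11.
Test 98^(330/q) mod 331 for each prime factor q of 330:
98^165 ≡ 330 (mod 331)  [q = 2: ≢ 1 ✓]
98^110 ≡ 299 (mod 331)  [q = 3: ≢ 1 ✓]
98^66 ≡ 323 (mod 331)  [q = 5: ≢ 1 ✓]
98^30 ≡ 74 (mod 331)  [q = 11: ≢ 1 ✓]
Every test exponent gives a nontrivial residue, hence 98 generates the full group.

Yes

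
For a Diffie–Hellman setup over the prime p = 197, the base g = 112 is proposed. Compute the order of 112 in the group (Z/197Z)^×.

The order of 112 must divide φ(197) = 197 − 1 = 196 = 2^2 · 7^2.
Divisors of 196: 1, 2, 4, 7, 14, 28, 49, 98, 196.
Check 112^d mod 197 for each divisor in increasing order:
112^1 ≡ 112
112^2 ≡ 133
112^4 ≡ 156
112^7 ≡ 161
112^14 ≡ 114
112^28 ≡ 191
112^49 ≡ 196
112^98 ≡ 1
The smallest such exponent is 98, so the order of 112 is 98.

98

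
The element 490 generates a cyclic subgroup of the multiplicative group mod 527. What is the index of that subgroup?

By Lagrange's theorem, ord_527(490) divides φ(527) = φ(17·31) = (17−1)·(31−1) = 16·30 = 480 = 2^5 · 3 · 5.
Divisors of 480: 1, 2, 3, 4, 5, 6, 8, 10, 12, 15, 16, 20, 24, 30, 32, 40, 48, 60, 80, 96, 120, 160, 240, 480.
Test each divisor d:
490^1 ≡ 490 (mod 527)
490^2 ≡ 315 (mod 527)
490^3 ≡ 466 (mod 527)
490^4 ≡ 149 (mod 527)
490^5 ≡ 284 (mod 527)
490^6 ≡ 32 (mod 527)
490^8 ≡ 67 (mod 527)
490^10 ≡ 25 (mod 527)
490^12 ≡ 497 (mod 527)
490^15 ≡ 249 (mod 527)
490^16 ≡ 273 (mod 527)
490^20 ≡ 98 (mod 527)
490^24 ≡ 373 (mod 527)
490^30 ≡ 342 (mod 527)
490^32 ≡ 222 (mod 527)
490^40 ≡ 118 (mod 527)
490^48 ≡ 1 (mod 527) ✓
The order of 490 is 48, so the subgroup it generates has 48 elements.
The index is φ(527) / ord(490) = 480 / 48 = 10.

10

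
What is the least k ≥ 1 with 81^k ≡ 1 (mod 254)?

63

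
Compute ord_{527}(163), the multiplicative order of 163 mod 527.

80

The order of 163 must divide φ(527) = φ(17·31) = (17−1)·(31−1) = 16·30 = 480 = 2^5 · 3 · 5.
Divisors of 480: 1, 2, 3, 4, 5, 6, 8, 10, 12, 15, 16, 20, 24, 30, 32, 40, 48, 60, 80, 96, 120, 160, 240, 480.
Check 163^d mod 527 for each divisor in increasing order:
163^1 ≡ 163
163^2 ≡ 219
163^3 ≡ 388
163^4 ≡ 4
163^5 ≡ 125
163^6 ≡ 349
163^8 ≡ 16
163^10 ≡ 342
163^12 ≡ 64
163^15 ≡ 63
163^16 ≡ 256
163^20 ≡ 497
163^24 ≡ 407
163^30 ≡ 280
163^32 ≡ 188
163^40 ≡ 373
163^48 ≡ 171
163^60 ≡ 404
163^80 ≡ 1
Hence ord(163) = 80.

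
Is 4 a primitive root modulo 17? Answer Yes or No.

No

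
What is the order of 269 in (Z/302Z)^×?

ord(269) | φ(302) = φ(2)·φ(151) = 1·150 = 150 = 2 · 3 · 5^2.
Divisors of 150: 1, 2, 3, 5, 6, 10, 15, 25, 30, 50, 75, 150.
Compute 269^d (mod 302) for the divisors d until we hit 1:
269^1 ≡ 269
269^2 ≡ 183
269^3 ≡ 1
The smallest such exponent is 3, so the order of 269 is 3.

3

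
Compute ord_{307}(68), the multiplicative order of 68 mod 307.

51

Since 68 ∈ (Z/307Z)^×, its order divides φ(307) = 307 − 1 = 306 = 2 · 3^2 · 17.
Divisors of 306: 1, 2, 3, 6, 9, 17, 18, 34, 51, 102, 153, 306.
Check 68^d mod 307 for each divisor in increasing order:
68^1 ≡ 68
68^2 ≡ 19
68^3 ≡ 64
68^6 ≡ 105
68^9 ≡ 273
68^17 ≡ 17
68^18 ≡ 235
68^34 ≡ 289
68^51 ≡ 1
Therefore the multiplicative order of 68 modulo 307 is 51.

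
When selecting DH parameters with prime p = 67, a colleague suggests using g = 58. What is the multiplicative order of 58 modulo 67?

22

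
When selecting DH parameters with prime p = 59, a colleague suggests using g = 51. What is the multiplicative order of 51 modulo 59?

29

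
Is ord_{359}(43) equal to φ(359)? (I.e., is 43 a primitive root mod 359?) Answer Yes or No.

φ(359) = 359 − 1 = 358 = 2 · 179.
An element g generates (Z/359Z)^× iff g^(358/q) ≢ 1 (mod 359) for each prime q ∈ {2, 179}.
43^179 ≡ 358 (mod 359)  [q = 2: ≢ 1 ✓]
43^2 ≡ 54 (mod 359)  [q = 179: ≢ 1 ✓]
All checks pass, so 43 has order 358 and is a primitive root modulo 359.

Yes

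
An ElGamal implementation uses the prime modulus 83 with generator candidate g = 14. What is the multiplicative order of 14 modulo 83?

ord(14) | φ(83) = 83 − 1 = 82 = 2 · 41.
Divisors of 82: 1, 2, 41, 82.
Compute 14^d (mod 83) for the divisors d until we hit 1:
14^1 ≡ 14
14^2 ≡ 30
14^41 ≡ 82
14^82 ≡ 1
The smallest such exponent is 82, so the order of 14 is 82.

82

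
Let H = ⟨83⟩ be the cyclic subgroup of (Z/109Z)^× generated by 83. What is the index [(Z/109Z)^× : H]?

2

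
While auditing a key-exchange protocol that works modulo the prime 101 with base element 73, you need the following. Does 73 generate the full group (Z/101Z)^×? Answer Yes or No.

φ(101) = 101 − 1 = 100 = 2^2 · 5^2.
It suffices to check that the order of 73 is not a proper divisor of 100: compute 73^(100/q) for q ∈ {2, 5}.
73^50 ≡ 100 (mod 101)  [q = 2: ≢ 1 ✓]
73^20 ≡ 95 (mod 101)  [q = 5: ≢ 1 ✓]
Every test exponent gives a nontrivial residue, hence 73 generates the full group.

Yes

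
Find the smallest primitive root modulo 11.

2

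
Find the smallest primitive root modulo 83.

φ(83) = 83 − 1 = 82 = 2 · 41.
Test candidates g = 2, 3, … against the prime factors q ∈ {2, 41} of φ(83): g is a generator iff g^(82/q) ≢ 1 for every such q.
g = 2: 2^41 ≡ 82; 2^2 ≡ 4 — none is 1, so 2 is a primitive root.
So 2 is the smallest generator of (Z/83Z)^×.

2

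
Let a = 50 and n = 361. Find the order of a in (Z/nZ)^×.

The order of 50 must divide φ(361) = φ(19^2) = 19·(19−1) = 342 = 2 · 3^2 · 19.
Divisors of 342: 1, 2, 3, 6, 9, 18, 19, 38, 57, 114, 171, 342.
Evaluate successive powers at the divisors of 342:
50^1 ≡ 50 (mod 361)
50^2 ≡ 334 (mod 361)
50^3 ≡ 94 (mod 361)
50^6 ≡ 172 (mod 361)
50^9 ≡ 284 (mod 361)
50^18 ≡ 153 (mod 361)
50^19 ≡ 69 (mod 361)
50^38 ≡ 68 (mod 361)
50^57 ≡ 360 (mod 361)
50^114 ≡ 1 (mod 361) ✓
The smallest such exponent is 114, so the order of 50 is 114.

114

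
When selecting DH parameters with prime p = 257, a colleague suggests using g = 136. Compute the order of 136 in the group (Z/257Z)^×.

32

Since 136 ∈ (Z/257Z)^×, its order divides φ(257) = 257 − 1 = 256 = 2^8.
Divisors of 256: 1, 2, 4, 8, 16, 32, 64, 128, 256.
Test each divisor d:
136^1 ≡ 136 (mod 257)
136^2 ≡ 249 (mod 257)
136^4 ≡ 64 (mod 257)
136^8 ≡ 241 (mod 257)
136^16 ≡ 256 (mod 257)
136^32 ≡ 1 (mod 257) ✓
Hence ord(136) = 32.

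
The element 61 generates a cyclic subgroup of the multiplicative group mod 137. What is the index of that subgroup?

2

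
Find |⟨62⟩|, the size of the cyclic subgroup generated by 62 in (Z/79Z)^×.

13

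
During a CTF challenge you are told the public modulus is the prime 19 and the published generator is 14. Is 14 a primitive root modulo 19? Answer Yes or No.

φ(19) = 19 − 1 = 18 = 2 · 3^2.
14 is a primitive root mod 19 iff 14^(φ(19)/q) ≢ 1 for every prime q | φ(19), i.e. q ∈ {2, 3}.
14^9 ≡ 18 (mod 19)  [q = 2: ≢ 1 ✓]
14^6 ≡ 7 (mod 19)  [q = 3: ≢ 1 ✓]
All checks pass, so 14 has order 18 and is a primitive root modulo 19.

Yes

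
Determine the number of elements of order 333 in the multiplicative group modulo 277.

φ(277) = 277 − 1 = 276 = 2^2 · 3 · 23.
In a cyclic group of order 276, there are φ(d) elements of order d for each divisor d of 276, and zero for non-divisors.
333 does not divide 276, so no element of (Z/277Z)^× has order 333.

0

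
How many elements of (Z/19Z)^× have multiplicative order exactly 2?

1

φ(19) = 19 − 1 = 18 = 2 · 3^2.
(Z/19Z)^× is cyclic (|G| = 18); a cyclic group of order m has exactly φ(d) elements of each order d | m, and none otherwise.
2 | 18, and φ(2) = 2 − 1 = 1.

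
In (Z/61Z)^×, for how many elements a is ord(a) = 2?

φ(61) = 61 − 1 = 60 = 2^2 · 3 · 5.
(Z/61Z)^× is cyclic (|G| = 60); a cyclic group of order m has exactly φ(d) elements of each order d | m, and none otherwise.
2 | 60, and φ(2) = 2 − 1 = 1.

1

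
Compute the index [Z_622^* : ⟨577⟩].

ord(577) | φ(622) = φ(2)·φ(311) = 1·310 = 310 = 2 · 5 · 31.
Divisors of 310: 1, 2, 5, 10, 31, 62, 155, 310.
Test each divisor d:
577^1 ≡ 577
577^2 ≡ 159
577^5 ≡ 615
577^10 ≡ 49
577^31 ≡ 259
577^62 ≡ 527
577^155 ≡ 621
577^310 ≡ 1
The order of 577 is 310, so the subgroup it generates has 310 elements.
Index = |(Z/622Z)^×| / |⟨577⟩| = 310 / 310 = 1.

1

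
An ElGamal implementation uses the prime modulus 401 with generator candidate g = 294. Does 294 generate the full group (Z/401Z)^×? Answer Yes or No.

Yes

φ(401) = 401 − 1 = 400 = 2^4 · 5^2.
An element g generates (Z/401Z)^× iff g^(400/q) ≢ 1 (mod 401) for each prime q ∈ {2, 5}.
294^200 ≡ 400 (mod 401)  [q = 2: ≢ 1 ✓]
294^80 ≡ 72 (mod 401)  [q = 5: ≢ 1 ✓]
All checks pass, so 294 has order 400 and is a primitive root modulo 401.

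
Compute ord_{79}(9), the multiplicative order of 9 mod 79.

39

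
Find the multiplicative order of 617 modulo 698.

174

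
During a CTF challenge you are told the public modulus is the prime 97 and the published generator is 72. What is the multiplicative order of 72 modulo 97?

By Lagrange's theorem, ord_97(72) divides φ(97) = 97 − 1 = 96 = 2^5 · 3.
Divisors of 96: 1, 2, 3, 4, 6, 8, 12, 16, 24, 32, 48, 96.
Check 72^d mod 97 for each divisor in increasing order:
72^1 ≡ 72
72^2 ≡ 43
72^3 ≡ 89
72^4 ≡ 6
72^6 ≡ 64
72^8 ≡ 36
72^12 ≡ 22
72^16 ≡ 35
72^24 ≡ 96
72^32 ≡ 61
72^48 ≡ 1
Hence ord(72) = 48.

48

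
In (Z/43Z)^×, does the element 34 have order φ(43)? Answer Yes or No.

φ(43) = 43 − 1 = 42 = 2 · 3 · 7.
Test 34^(42/q) mod 43 for each prime factor q of 42:
34^21 ≡ 42 (mod 43)  [q = 2: ≢ 1 ✓]
34^14 ≡ 6 (mod 43)  [q = 3: ≢ 1 ✓]
34^6 ≡ 4 (mod 43)  [q = 7: ≢ 1 ✓]
Every test exponent gives a nontrivial residue, hence 34 generates the full group.

Yes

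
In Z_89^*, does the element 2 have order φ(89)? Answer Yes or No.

No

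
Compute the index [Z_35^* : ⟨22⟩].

6

By Lagrange's theorem, ord_35(22) divides φ(35) = φ(5·7) = (5−1)·(7−1) = 4·6 = 24 = 2^3 · 3.
Divisors of 24: 1, 2, 3, 4, 6, 8, 12, 24.
Check 22^d mod 35 for each divisor in increasing order:
22^1 ≡ 22
22^2 ≡ 29
22^3 ≡ 8
22^4 ≡ 1
Thus |⟨22⟩| = ord(22) = 4.
Index = |(Z/35Z)^×| / |⟨22⟩| = 24 / 4 = 6.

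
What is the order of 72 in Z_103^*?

17

Since 72 ∈ (Z/103Z)^×, its order divides φ(103) = 103 − 1 = 102 = 2 · 3 · 17.
Divisors of 102: 1, 2, 3, 6, 17, 34, 51, 102.
Compute 72^d (mod 103) for the divisors d until we hit 1:
72^1 ≡ 72 (mod 103)
72^2 ≡ 34 (mod 103)
72^3 ≡ 79 (mod 103)
72^6 ≡ 61 (mod 103)
72^17 ≡ 1 (mod 103) ✓
The smallest such exponent is 17, so the order of 72 is 17.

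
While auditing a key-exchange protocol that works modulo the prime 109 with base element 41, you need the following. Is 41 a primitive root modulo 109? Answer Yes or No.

No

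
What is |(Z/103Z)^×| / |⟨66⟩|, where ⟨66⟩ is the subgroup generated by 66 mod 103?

ord(66) | φ(103) = 103 − 1 = 102 = 2 · 3 · 17.
Divisors of 102: 1, 2, 3, 6, 17, 34, 51, 102.
Test each divisor d:
66^1 ≡ 66 (mod 103)
66^2 ≡ 30 (mod 103)
66^3 ≡ 23 (mod 103)
66^6 ≡ 14 (mod 103)
66^17 ≡ 1 (mod 103) ✓
So ord_103(66) = 17, hence |⟨66⟩| = 17.
Index = |(Z/103Z)^×| / |⟨66⟩| = 102 / 17 = 6.

6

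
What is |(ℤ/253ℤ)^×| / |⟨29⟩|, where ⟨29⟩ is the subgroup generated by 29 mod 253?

The order of 29 must divide φ(253) = φ(11·23) = (11−1)·(23−1) = 10·22 = 220 = 2^2 · 5 · 11.
Divisors of 220: 1, 2, 4, 5, 10, 11, 20, 22, 44, 55, 110, 220.
Check 29^d mod 253 for each divisor in increasing order:
29^1 ≡ 29
29^2 ≡ 82
29^4 ≡ 146
29^5 ≡ 186
29^10 ≡ 188
29^11 ≡ 139
29^20 ≡ 177
29^22 ≡ 93
29^44 ≡ 47
29^55 ≡ 208
29^110 ≡ 1
The order of 29 is 110, so the subgroup it generates has 110 elements.
[(Z/253Z)^× : ⟨29⟩] = 220/110 = 2.

2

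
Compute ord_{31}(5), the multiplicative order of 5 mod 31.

Since 5 ∈ (Z/31Z)^×, its order divides φ(31) = 31 − 1 = 30 = 2 · 3 · 5.
Divisors of 30: 1, 2, 3, 5, 6, 10, 15, 30.
Test each divisor d:
5^1 ≡ 5 (mod 31)
5^2 ≡ 25 (mod 31)
5^3 ≡ 1 (mod 31) ✓
Therefore the multiplicative order of 5 modulo 31 is 3.

3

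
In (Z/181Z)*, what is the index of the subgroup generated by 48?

The order of 48 must divide φ(181) = 181 − 1 = 180 = 2^2 · 3^2 · 5.
Divisors of 180: 1, 2, 3, 4, 5, 6, 9, 10, 12, 15, 18, 20, 30, 36, 45, 60, 90, 180.
Compute 48^d (mod 181) for the divisors d until we hit 1:
48^1 ≡ 48 (mod 181)
48^2 ≡ 132 (mod 181)
48^3 ≡ 1 (mod 181) ✓
Thus |⟨48⟩| = ord(48) = 3.
The index is φ(181) / ord(48) = 180 / 3 = 60.

60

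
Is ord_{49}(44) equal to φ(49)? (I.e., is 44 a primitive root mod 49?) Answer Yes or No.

No

φ(49) = φ(7^2) = 7·(7−1) = 42 = 2 · 3 · 7.
44 is a primitive root mod 49 iff 44^(φ(49)/q) ≢ 1 for every prime q | φ(49), i.e. q ∈ {2, 3, 7}.
44^21 ≡ 1 (mod 49)  [q = 2: ≡ 1 ✗]
44^14 ≡ 18 (mod 49)  [q = 3: ≢ 1 ✓]
44^6 ≡ 43 (mod 49)  [q = 7: ≢ 1 ✓]
44^21 ≡ 1 shows ord(44) | 21, strictly less than φ(49); not a primitive root.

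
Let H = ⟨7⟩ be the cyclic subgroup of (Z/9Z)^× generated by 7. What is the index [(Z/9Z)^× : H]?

2

The order of 7 must divide φ(9) = φ(3^2) = 3·(3−1) = 6 = 2 · 3.
Divisors of 6: 1, 2, 3, 6.
Compute 7^d (mod 9) for the divisors d until we hit 1:
7^1 ≡ 7
7^2 ≡ 4
7^3 ≡ 1
So ord_9(7) = 3, hence |⟨7⟩| = 3.
Index = |(Z/9Z)^×| / |⟨7⟩| = 6 / 3 = 2.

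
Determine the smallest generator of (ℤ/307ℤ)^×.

5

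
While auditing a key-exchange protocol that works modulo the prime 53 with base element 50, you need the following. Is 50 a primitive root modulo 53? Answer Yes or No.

Yes

φ(53) = 53 − 1 = 52 = 2^2 · 13.
50 is a primitive root mod 53 iff 50^(φ(53)/q) ≢ 1 for every prime q | φ(53), i.e. q ∈ {2, 13}.
50^26 ≡ 52 (mod 53)  [q = 2: ≢ 1 ✓]
50^4 ≡ 28 (mod 53)  [q = 13: ≢ 1 ✓]
All checks pass, so 50 has order 52 and is a primitive root modulo 53.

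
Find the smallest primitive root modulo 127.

3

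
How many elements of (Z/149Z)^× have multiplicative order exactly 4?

2

φ(149) = 149 − 1 = 148 = 2^2 · 37.
(Z/149Z)^× is cyclic (|G| = 148); a cyclic group of order m has exactly φ(d) elements of each order d | m, and none otherwise.
4 = 2^2 divides 148, and φ(4) = 2.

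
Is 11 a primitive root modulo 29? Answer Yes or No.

Yes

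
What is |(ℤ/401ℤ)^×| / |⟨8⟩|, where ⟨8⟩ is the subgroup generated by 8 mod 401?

2

Since 8 ∈ (Z/401Z)^×, its order divides φ(401) = 401 − 1 = 400 = 2^4 · 5^2.
Divisors of 400: 1, 2, 4, 5, 8, 10, 16, 20, 25, 40, 50, 80, 100, 200, 400.
Test each divisor d:
8^1 ≡ 8 (mod 401)
8^2 ≡ 64 (mod 401)
8^4 ≡ 86 (mod 401)
8^5 ≡ 287 (mod 401)
8^8 ≡ 178 (mod 401)
8^10 ≡ 164 (mod 401)
8^16 ≡ 5 (mod 401)
8^20 ≡ 29 (mod 401)
8^25 ≡ 303 (mod 401)
8^40 ≡ 39 (mod 401)
8^50 ≡ 381 (mod 401)
8^80 ≡ 318 (mod 401)
8^100 ≡ 400 (mod 401)
8^200 ≡ 1 (mod 401) ✓
Thus |⟨8⟩| = ord(8) = 200.
The index is φ(401) / ord(8) = 400 / 200 = 2.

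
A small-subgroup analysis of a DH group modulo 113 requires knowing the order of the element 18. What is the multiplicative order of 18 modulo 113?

8

Since 18 ∈ (Z/113Z)^×, its order divides φ(113) = 113 − 1 = 112 = 2^4 · 7.
Divisors of 112: 1, 2, 4, 7, 8, 14, 16, 28, 56, 112.
Test each divisor d:
18^1 ≡ 18 (mod 113)
18^2 ≡ 98 (mod 113)
18^4 ≡ 112 (mod 113)
18^7 ≡ 44 (mod 113)
18^8 ≡ 1 (mod 113) ✓
The smallest such exponent is 8, so the order of 18 is 8.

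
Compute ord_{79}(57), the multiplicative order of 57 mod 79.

26

Since 57 ∈ (Z/79Z)^×, its order divides φ(79) = 79 − 1 = 78 = 2 · 3 · 13.
Divisors of 78: 1, 2, 3, 6, 13, 26, 39, 78.
Check 57^d mod 79 for each divisor in increasing order:
57^1 ≡ 57 (mod 79)
57^2 ≡ 10 (mod 79)
57^3 ≡ 17 (mod 79)
57^6 ≡ 52 (mod 79)
57^13 ≡ 78 (mod 79)
57^26 ≡ 1 (mod 79) ✓
Hence ord(57) = 26.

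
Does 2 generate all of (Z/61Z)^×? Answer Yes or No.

Yes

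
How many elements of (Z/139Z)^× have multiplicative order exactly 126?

0

φ(139) = 139 − 1 = 138 = 2 · 3 · 23.
In a cyclic group of order 138, there are φ(d) elements of order d for each divisor d of 138, and zero for non-divisors.
Since 126 ∤ 138, the count is 0.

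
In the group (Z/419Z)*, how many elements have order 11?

φ(419) = 419 − 1 = 418 = 2 · 11 · 19.
Since (Z/419Z)^× is cyclic of order 418, the number of elements of order d is φ(d) when d | 418 and 0 otherwise.
11 | 418, and φ(11) = 11 − 1 = 10.

10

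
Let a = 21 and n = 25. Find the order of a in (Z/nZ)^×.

5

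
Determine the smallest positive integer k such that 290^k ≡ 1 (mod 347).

173

The order of 290 must divide φ(347) = 347 − 1 = 346 = 2 · 173.
Divisors of 346: 1, 2, 173, 346.
Evaluate successive powers at the divisors of 346:
290^1 ≡ 290 (mod 347)
290^2 ≡ 126 (mod 347)
290^173 ≡ 1 (mod 347) ✓
Therefore the multiplicative order of 290 modulo 347 is 173.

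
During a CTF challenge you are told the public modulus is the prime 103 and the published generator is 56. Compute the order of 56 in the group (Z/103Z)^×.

3

The order of 56 must divide φ(103) = 103 − 1 = 102 = 2 · 3 · 17.
Divisors of 102: 1, 2, 3, 6, 17, 34, 51, 102.
Test each divisor d:
56^1 ≡ 56
56^2 ≡ 46
56^3 ≡ 1
Hence ord(56) = 3.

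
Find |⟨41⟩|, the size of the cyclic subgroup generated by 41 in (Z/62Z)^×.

15

ord(41) | φ(62) = φ(2)·φ(31) = 1·30 = 30 = 2 · 3 · 5.
Divisors of 30: 1, 2, 3, 5, 6, 10, 15, 30.
Test each divisor d:
41^1 ≡ 41 (mod 62)
41^2 ≡ 7 (mod 62)
41^3 ≡ 39 (mod 62)
41^5 ≡ 25 (mod 62)
41^6 ≡ 33 (mod 62)
41^10 ≡ 5 (mod 62)
41^15 ≡ 1 (mod 62) ✓
Therefore the multiplicative order of 41 modulo 62 is 15.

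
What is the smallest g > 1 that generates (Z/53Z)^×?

φ(53) = 53 − 1 = 52 = 2^2 · 13.
g is a primitive root iff g^(52/q) ≢ 1 (mod 53) for each prime q ∈ {2, 13}.
g = 2: 2^26 ≡ 52; 2^4 ≡ 16 — none is 1, so 2 is a primitive root.
So 2 is the smallest generator of (Z/53Z)^×.

2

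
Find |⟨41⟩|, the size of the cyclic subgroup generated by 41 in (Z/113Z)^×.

56

The order of 41 must divide φ(113) = 113 − 1 = 112 = 2^4 · 7.
Divisors of 112: 1, 2, 4, 7, 8, 14, 16, 28, 56, 112.
Compute 41^d (mod 113) for the divisors d until we hit 1:
41^1 ≡ 41 (mod 113)
41^2 ≡ 99 (mod 113)
41^4 ≡ 83 (mod 113)
41^7 ≡ 44 (mod 113)
41^8 ≡ 109 (mod 113)
41^14 ≡ 15 (mod 113)
41^16 ≡ 16 (mod 113)
41^28 ≡ 112 (mod 113)
41^56 ≡ 1 (mod 113) ✓
The smallest such exponent is 56, so the order of 41 is 56.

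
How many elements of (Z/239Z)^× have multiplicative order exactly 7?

6

φ(239) = 239 − 1 = 238 = 2 · 7 · 17.
Since (Z/239Z)^× is cyclic of order 238, the number of elements of order d is φ(d) when d | 238 and 0 otherwise.
7 | 238, and φ(7) = 7 − 1 = 6.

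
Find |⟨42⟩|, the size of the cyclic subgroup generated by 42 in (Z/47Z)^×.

23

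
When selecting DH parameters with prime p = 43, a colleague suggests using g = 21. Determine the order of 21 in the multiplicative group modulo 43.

Since 21 ∈ (Z/43Z)^×, its order divides φ(43) = 43 − 1 = 42 = 2 · 3 · 7.
Divisors of 42: 1, 2, 3, 6, 7, 14, 21, 42.
Test each divisor d:
21^1 ≡ 21
21^2 ≡ 11
21^3 ≡ 16
21^6 ≡ 41
21^7 ≡ 1
So ord_43(21) = 7.

7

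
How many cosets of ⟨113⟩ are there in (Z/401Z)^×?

4

By Lagrange's theorem, ord_401(113) divides φ(401) = 401 − 1 = 400 = 2^4 · 5^2.
Divisors of 400: 1, 2, 4, 5, 8, 10, 16, 20, 25, 40, 50, 80, 100, 200, 400.
Compute 113^d (mod 401) for the divisors d until we hit 1:
113^1 ≡ 113 (mod 401)
113^2 ≡ 338 (mod 401)
113^4 ≡ 360 (mod 401)
113^5 ≡ 179 (mod 401)
113^8 ≡ 77 (mod 401)
113^10 ≡ 362 (mod 401)
113^16 ≡ 315 (mod 401)
113^20 ≡ 318 (mod 401)
113^25 ≡ 381 (mod 401)
113^40 ≡ 72 (mod 401)
113^50 ≡ 400 (mod 401)
113^80 ≡ 372 (mod 401)
113^100 ≡ 1 (mod 401) ✓
Thus |⟨113⟩| = ord(113) = 100.
Index = |(Z/401Z)^×| / |⟨113⟩| = 400 / 100 = 4.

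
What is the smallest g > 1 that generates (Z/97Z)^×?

5

φ(97) = 97 − 1 = 96 = 2^5 · 3.
Test candidates g = 2, 3, … against the prime factors q ∈ {2, 3} of φ(97): g is a generator iff g^(96/q) ≢ 1 for every such q.
g = 2: 2^48 ≡ 1 — hits 1, so not a primitive root.
g = 3: 3^48 ≡ 1 — hits 1, so not a primitive root.
g = 4: 4^48 ≡ 1 — hits 1, so not a primitive root.
g = 5: 5^48 ≡ 96; 5^32 ≡ 35 — none is 1, so 5 is a primitive root.
So 5 is the smallest generator of (Z/97Z)^×.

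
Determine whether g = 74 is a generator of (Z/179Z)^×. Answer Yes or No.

No

φ(179) = 179 − 1 = 178 = 2 · 89.
74 is a primitive root mod 179 iff 74^(φ(179)/q) ≢ 1 for every prime q | φ(179), i.e. q ∈ {2, 89}.
74^89 ≡ 1 (mod 179)  [q = 2: ≡ 1 ✗]
74^2 ≡ 106 (mod 179)  [q = 89: ≢ 1 ✓]
The check at q = 2 fails, so 74 generates a proper subgroup.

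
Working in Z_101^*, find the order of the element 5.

The order of 5 must divide φ(101) = 101 − 1 = 100 = 2^2 · 5^2.
Divisors of 100: 1, 2, 4, 5, 10, 20, 25, 50, 100.
Test each divisor d:
5^1 ≡ 5
5^2 ≡ 25
5^4 ≡ 19
5^5 ≡ 95
5^10 ≡ 36
5^20 ≡ 84
5^25 ≡ 1
Therefore the multiplicative order of 5 modulo 101 is 25.

25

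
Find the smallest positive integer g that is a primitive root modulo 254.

φ(254) = φ(2)·φ(127) = 1·126 = 126 = 2 · 3^2 · 7.
Test candidates g = 2, 3, … against the prime factors q ∈ {2, 3, 7} of φ(254): g is a generator iff g^(126/q) ≢ 1 for every such q.
g = 2: gcd(2, 254) = 2 > 1, not a unit — skip.
g = 3: 3^63 ≡ 253; 3^42 ≡ 107; 3^18 ≡ 131 — none is 1, so 3 is a primitive root.
Hence the least primitive root of 254 is 3.

3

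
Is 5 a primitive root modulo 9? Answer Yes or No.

Yes

φ(9) = φ(3^2) = 3·(3−1) = 6 = 2 · 3.
Test 5^(6/q) mod 9 for each prime factor q of 6:
5^3 ≡ 8 (mod 9)  [q = 2: ≢ 1 ✓]
5^2 ≡ 7 (mod 9)  [q = 3: ≢ 1 ✓]
Every test exponent gives a nontrivial residue, hence 5 generates the full group.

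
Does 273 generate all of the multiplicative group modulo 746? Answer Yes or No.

No

φ(746) = φ(2)·φ(373) = 1·372 = 372 = 2^2 · 3 · 31.
It suffices to check that the order of 273 is not a proper divisor of 372: compute 273^(372/q) for q ∈ {2, 3, 31}.
273^186 ≡ 1 (mod 746)  [q = 2: ≡ 1 ✗]
273^124 ≡ 657 (mod 746)  [q = 3: ≢ 1 ✓]
273^12 ≡ 213 (mod 746)  [q = 31: ≢ 1 ✓]
The check at q = 2 fails, so 273 generates a proper subgroup.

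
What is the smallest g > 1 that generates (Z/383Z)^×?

φ(383) = 383 − 1 = 382 = 2 · 191.
g is a primitive root iff g^(382/q) ≢ 1 (mod 383) for each prime q ∈ {2, 191}.
g = 2: 2^191 ≡ 1 — hits 1, so not a primitive root.
g = 3: 3^191 ≡ 1 — hits 1, so not a primitive root.
g = 4: 4^191 ≡ 1 — hits 1, so not a primitive root.
g = 5: 5^191 ≡ 382; 5^2 ≡ 25 — none is 1, so 5 is a primitive root.
So 5 is the smallest generator of (Z/383Z)^×.

5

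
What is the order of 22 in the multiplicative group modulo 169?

3

The order of 22 must divide φ(169) = φ(13^2) = 13·(13−1) = 156 = 2^2 · 3 · 13.
Divisors of 156: 1, 2, 3, 4, 6, 12, 13, 26, 39, 52, 78, 156.
Check 22^d mod 169 for each divisor in increasing order:
22^1 ≡ 22 (mod 169)
22^2 ≡ 146 (mod 169)
22^3 ≡ 1 (mod 169) ✓
The smallest such exponent is 3, so the order of 22 is 3.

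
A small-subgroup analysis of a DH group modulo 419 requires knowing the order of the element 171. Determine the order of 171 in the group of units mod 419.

38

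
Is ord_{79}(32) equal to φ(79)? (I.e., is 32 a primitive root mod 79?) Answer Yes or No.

φ(79) = 79 − 1 = 78 = 2 · 3 · 13.
It suffices to check that the order of 32 is not a proper divisor of 78: compute 32^(78/q) for q ∈ {2, 3, 13}.
32^39 ≡ 1 (mod 79)  [q = 2: ≡ 1 ✗]
32^26 ≡ 55 (mod 79)  [q = 3: ≢ 1 ✓]
32^6 ≡ 52 (mod 79)  [q = 13: ≢ 1 ✓]
The check at q = 2 fails, so 32 generates a proper subgroup.

No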